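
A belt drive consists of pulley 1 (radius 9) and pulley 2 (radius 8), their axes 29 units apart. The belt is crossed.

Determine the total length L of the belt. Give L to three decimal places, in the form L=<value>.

crossed belt: β = asin((r1+r2)/C) = asin(17/29) = 35.8883°
wrap1 = wrap2 = π + 2β = 251.7766°
tangent length = C·cosβ = 23.4947
L = (r1+r2)·wrap + 2·C·cosβ = 17·4.3943 + 2·23.4947 = 121.6930

L=121.693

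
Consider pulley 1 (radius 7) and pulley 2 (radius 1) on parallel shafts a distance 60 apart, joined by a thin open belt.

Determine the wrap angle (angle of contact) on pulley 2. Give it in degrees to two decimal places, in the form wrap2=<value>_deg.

open belt: β = asin((r2−r1)/C) = asin(-6/60) = -5.7392°
wrap1 = π − 2β = 191.4783°
wrap2 = π + 2β = 168.5217°

wrap2=168.52_deg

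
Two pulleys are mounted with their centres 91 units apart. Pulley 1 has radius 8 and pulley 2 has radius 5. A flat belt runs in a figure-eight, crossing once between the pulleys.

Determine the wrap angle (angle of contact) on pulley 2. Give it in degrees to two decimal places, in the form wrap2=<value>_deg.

crossed belt: β = asin((r1+r2)/C) = asin(13/91) = 8.2132°
wrap1 = wrap2 = π + 2β = 196.4264°

wrap2=196.43_deg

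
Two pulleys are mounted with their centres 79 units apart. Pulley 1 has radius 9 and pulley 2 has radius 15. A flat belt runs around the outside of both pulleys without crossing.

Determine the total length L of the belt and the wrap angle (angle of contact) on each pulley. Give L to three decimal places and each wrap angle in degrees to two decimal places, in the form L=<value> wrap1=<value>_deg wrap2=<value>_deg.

open belt: β = asin((r2−r1)/C) = asin(6/79) = 4.3558°
wrap1 = π − 2β = 171.2885°
wrap2 = π + 2β = 188.7115°
tangent length = C·cosβ = 78.7718
L = r1·wrap1 + r2·wrap2 + 2·C·cosβ = 9·2.9895 + 15·3.2936 + 2·78.7718 = 233.8541

L=233.854 wrap1=171.29_deg wrap2=188.71_deg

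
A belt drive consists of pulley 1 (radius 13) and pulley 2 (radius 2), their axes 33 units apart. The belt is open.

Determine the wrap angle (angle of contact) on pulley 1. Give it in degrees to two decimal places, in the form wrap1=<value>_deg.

wrap1=218.94_deg

open belt: β = asin((r2−r1)/C) = asin(-11/33) = -19.4712°
wrap1 = π − 2β = 218.9424°
wrap2 = π + 2β = 141.0576°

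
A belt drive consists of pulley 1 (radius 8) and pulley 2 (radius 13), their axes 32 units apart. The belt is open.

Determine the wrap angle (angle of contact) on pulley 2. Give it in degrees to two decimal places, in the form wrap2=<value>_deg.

open belt: β = asin((r2−r1)/C) = asin(5/32) = 8.9893°
wrap1 = π − 2β = 162.0214°
wrap2 = π + 2β = 197.9786°

wrap2=197.98_deg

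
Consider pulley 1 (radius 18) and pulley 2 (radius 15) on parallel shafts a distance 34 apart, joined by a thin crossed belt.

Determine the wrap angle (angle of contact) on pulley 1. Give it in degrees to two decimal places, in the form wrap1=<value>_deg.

wrap1=332.14_deg

crossed belt: β = asin((r1+r2)/C) = asin(33/34) = 76.0694°
wrap1 = wrap2 = π + 2β = 332.1389°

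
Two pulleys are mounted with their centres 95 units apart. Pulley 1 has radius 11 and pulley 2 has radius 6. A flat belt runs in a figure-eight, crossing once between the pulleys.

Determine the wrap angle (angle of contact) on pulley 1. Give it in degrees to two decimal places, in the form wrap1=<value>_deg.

crossed belt: β = asin((r1+r2)/C) = asin(17/95) = 10.3085°
wrap1 = wrap2 = π + 2β = 200.6169°

wrap1=200.62_deg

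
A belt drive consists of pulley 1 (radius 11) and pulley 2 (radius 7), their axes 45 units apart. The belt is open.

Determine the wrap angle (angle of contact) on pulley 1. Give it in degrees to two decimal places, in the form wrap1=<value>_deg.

open belt: β = asin((r2−r1)/C) = asin(-4/45) = -5.0997°
wrap1 = π − 2β = 190.1994°
wrap2 = π + 2β = 169.8006°

wrap1=190.20_deg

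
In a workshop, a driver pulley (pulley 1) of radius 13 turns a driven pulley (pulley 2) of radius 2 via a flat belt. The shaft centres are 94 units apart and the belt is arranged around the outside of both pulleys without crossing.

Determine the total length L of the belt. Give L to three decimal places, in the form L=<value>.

open belt: β = asin((r2−r1)/C) = asin(-11/94) = -6.7202°
wrap1 = π − 2β = 193.4404°
wrap2 = π + 2β = 166.5596°
tangent length = C·cosβ = 93.3542
L = r1·wrap1 + r2·wrap2 + 2·C·cosβ = 13·3.3762 + 2·2.9070 + 2·93.3542 = 236.4126

L=236.413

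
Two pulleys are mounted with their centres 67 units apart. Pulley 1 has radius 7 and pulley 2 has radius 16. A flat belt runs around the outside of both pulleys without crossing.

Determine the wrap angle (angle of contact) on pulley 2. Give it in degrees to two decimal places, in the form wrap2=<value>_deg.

wrap2=195.44_deg

open belt: β = asin((r2−r1)/C) = asin(9/67) = 7.7198°
wrap1 = π − 2β = 164.5604°
wrap2 = π + 2β = 195.4396°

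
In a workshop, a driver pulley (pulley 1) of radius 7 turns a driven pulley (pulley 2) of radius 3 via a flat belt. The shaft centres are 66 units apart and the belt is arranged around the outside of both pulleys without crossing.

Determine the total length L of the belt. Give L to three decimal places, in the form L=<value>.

L=163.658

open belt: β = asin((r2−r1)/C) = asin(-4/66) = -3.4746°
wrap1 = π − 2β = 186.9492°
wrap2 = π + 2β = 173.0508°
tangent length = C·cosβ = 65.8787
L = r1·wrap1 + r2·wrap2 + 2·C·cosβ = 7·3.2629 + 3·3.0203 + 2·65.8787 = 163.6584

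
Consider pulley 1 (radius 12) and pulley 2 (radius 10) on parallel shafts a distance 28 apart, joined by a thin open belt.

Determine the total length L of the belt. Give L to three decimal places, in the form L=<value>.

L=125.258

open belt: β = asin((r2−r1)/C) = asin(-2/28) = -4.0960°
wrap1 = π − 2β = 188.1921°
wrap2 = π + 2β = 171.8079°
tangent length = C·cosβ = 27.9285
L = r1·wrap1 + r2·wrap2 + 2·C·cosβ = 12·3.2846 + 10·2.9986 + 2·27.9285 = 125.2580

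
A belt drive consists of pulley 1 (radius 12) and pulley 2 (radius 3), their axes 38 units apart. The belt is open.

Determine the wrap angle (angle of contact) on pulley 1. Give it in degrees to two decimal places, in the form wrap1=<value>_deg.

open belt: β = asin((r2−r1)/C) = asin(-9/38) = -13.7002°
wrap1 = π − 2β = 207.4005°
wrap2 = π + 2β = 152.5995°

wrap1=207.40_deg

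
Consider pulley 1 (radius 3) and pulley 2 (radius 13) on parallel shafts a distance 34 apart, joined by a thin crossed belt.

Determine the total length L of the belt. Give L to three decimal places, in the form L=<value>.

L=125.944

crossed belt: β = asin((r1+r2)/C) = asin(16/34) = 28.0725°
wrap1 = wrap2 = π + 2β = 236.1450°
tangent length = C·cosβ = 30.0000
L = (r1+r2)·wrap + 2·C·cosβ = 16·4.1215 + 2·30.0000 = 125.9441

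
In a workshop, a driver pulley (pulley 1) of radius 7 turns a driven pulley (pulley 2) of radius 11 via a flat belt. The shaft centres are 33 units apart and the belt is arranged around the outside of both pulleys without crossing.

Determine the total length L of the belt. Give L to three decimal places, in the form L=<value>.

open belt: β = asin((r2−r1)/C) = asin(4/33) = 6.9621°
wrap1 = π − 2β = 166.0759°
wrap2 = π + 2β = 193.9241°
tangent length = C·cosβ = 32.7567
L = r1·wrap1 + r2·wrap2 + 2·C·cosβ = 7·2.8986 + 11·3.3846 + 2·32.7567 = 123.0341

L=123.034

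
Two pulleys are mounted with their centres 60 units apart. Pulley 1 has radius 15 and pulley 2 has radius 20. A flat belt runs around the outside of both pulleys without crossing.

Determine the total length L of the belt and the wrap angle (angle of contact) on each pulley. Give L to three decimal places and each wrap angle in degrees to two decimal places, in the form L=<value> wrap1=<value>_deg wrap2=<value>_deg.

L=230.373 wrap1=170.44_deg wrap2=189.56_deg

open belt: β = asin((r2−r1)/C) = asin(5/60) = 4.7802°
wrap1 = π − 2β = 170.4396°
wrap2 = π + 2β = 189.5604°
tangent length = C·cosβ = 59.7913
L = r1·wrap1 + r2·wrap2 + 2·C·cosβ = 15·2.9747 + 20·3.3085 + 2·59.7913 = 230.3727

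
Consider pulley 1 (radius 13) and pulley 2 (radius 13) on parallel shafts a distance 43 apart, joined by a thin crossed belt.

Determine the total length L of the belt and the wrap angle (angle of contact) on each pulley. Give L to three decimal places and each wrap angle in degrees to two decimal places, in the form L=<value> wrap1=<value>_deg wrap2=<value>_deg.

L=183.945 wrap1=254.41_deg wrap2=254.41_deg

crossed belt: β = asin((r1+r2)/C) = asin(26/43) = 37.2037°
wrap1 = wrap2 = π + 2β = 254.4075°
tangent length = C·cosβ = 34.2491
L = (r1+r2)·wrap + 2·C·cosβ = 26·4.4402 + 2·34.2491 = 183.9446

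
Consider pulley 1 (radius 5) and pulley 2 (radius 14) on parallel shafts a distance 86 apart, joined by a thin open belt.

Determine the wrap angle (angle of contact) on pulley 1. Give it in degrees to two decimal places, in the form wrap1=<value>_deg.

open belt: β = asin((r2−r1)/C) = asin(9/86) = 6.0071°
wrap1 = π − 2β = 167.9859°
wrap2 = π + 2β = 192.0141°

wrap1=167.99_deg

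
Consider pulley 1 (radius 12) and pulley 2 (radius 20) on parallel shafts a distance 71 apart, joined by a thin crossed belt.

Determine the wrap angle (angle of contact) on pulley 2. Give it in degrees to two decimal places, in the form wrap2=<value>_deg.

crossed belt: β = asin((r1+r2)/C) = asin(32/71) = 26.7889°
wrap1 = wrap2 = π + 2β = 233.5778°

wrap2=233.58_deg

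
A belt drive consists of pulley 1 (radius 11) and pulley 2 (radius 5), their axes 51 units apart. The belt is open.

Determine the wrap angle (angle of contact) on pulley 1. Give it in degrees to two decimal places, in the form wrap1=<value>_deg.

wrap1=193.51_deg

open belt: β = asin((r2−r1)/C) = asin(-6/51) = -6.7563°
wrap1 = π − 2β = 193.5127°
wrap2 = π + 2β = 166.4873°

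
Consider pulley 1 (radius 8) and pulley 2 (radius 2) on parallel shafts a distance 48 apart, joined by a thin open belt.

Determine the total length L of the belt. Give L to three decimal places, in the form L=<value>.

open belt: β = asin((r2−r1)/C) = asin(-6/48) = -7.1808°
wrap1 = π − 2β = 194.3615°
wrap2 = π + 2β = 165.6385°
tangent length = C·cosβ = 47.6235
L = r1·wrap1 + r2·wrap2 + 2·C·cosβ = 8·3.3922 + 2·2.8909 + 2·47.6235 = 128.1669

L=128.167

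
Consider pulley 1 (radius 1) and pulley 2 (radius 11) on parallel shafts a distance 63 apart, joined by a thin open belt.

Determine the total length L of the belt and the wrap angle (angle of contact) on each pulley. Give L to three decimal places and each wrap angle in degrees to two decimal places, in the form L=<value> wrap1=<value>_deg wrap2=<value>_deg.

open belt: β = asin((r2−r1)/C) = asin(10/63) = 9.1332°
wrap1 = π − 2β = 161.7336°
wrap2 = π + 2β = 198.2664°
tangent length = C·cosβ = 62.2013
L = r1·wrap1 + r2·wrap2 + 2·C·cosβ = 1·2.8228 + 11·3.4604 + 2·62.2013 = 165.2898

L=165.290 wrap1=161.73_deg wrap2=198.27_deg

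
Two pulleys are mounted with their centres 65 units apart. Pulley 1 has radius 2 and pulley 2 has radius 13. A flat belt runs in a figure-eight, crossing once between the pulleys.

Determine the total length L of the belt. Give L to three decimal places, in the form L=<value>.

crossed belt: β = asin((r1+r2)/C) = asin(15/65) = 13.3424°
wrap1 = wrap2 = π + 2β = 206.6847°
tangent length = C·cosβ = 63.2456
L = (r1+r2)·wrap + 2·C·cosβ = 15·3.6073 + 2·63.2456 = 180.6010

L=180.601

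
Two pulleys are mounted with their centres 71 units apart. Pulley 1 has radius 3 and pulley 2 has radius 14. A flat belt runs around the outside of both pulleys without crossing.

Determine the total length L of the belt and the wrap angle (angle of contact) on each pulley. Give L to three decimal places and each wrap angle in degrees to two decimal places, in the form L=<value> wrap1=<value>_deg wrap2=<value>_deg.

open belt: β = asin((r2−r1)/C) = asin(11/71) = 8.9127°
wrap1 = π − 2β = 162.1746°
wrap2 = π + 2β = 197.8254°
tangent length = C·cosβ = 70.1427
L = r1·wrap1 + r2·wrap2 + 2·C·cosβ = 3·2.8305 + 14·3.4527 + 2·70.1427 = 197.1147

L=197.115 wrap1=162.17_deg wrap2=197.83_deg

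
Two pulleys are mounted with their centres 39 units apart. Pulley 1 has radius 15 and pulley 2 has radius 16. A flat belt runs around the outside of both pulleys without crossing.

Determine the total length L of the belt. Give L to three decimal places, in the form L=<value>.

open belt: β = asin((r2−r1)/C) = asin(1/39) = 1.4693°
wrap1 = π − 2β = 177.0614°
wrap2 = π + 2β = 182.9386°
tangent length = C·cosβ = 38.9872
L = r1·wrap1 + r2·wrap2 + 2·C·cosβ = 15·3.0903 + 16·3.1929 + 2·38.9872 = 175.4150

L=175.415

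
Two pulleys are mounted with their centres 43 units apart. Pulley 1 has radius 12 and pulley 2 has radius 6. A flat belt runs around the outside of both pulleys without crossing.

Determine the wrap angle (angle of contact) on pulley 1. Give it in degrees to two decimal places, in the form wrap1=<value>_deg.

wrap1=196.04_deg

open belt: β = asin((r2−r1)/C) = asin(-6/43) = -8.0209°
wrap1 = π − 2β = 196.0419°
wrap2 = π + 2β = 163.9581°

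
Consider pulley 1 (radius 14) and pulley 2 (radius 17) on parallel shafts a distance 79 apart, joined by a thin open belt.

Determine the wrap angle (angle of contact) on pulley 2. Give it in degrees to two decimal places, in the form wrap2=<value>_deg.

open belt: β = asin((r2−r1)/C) = asin(3/79) = 2.1763°
wrap1 = π − 2β = 175.6474°
wrap2 = π + 2β = 184.3526°

wrap2=184.35_deg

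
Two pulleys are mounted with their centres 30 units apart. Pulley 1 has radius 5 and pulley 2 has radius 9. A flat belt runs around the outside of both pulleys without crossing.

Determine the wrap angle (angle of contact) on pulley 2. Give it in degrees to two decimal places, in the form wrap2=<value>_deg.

open belt: β = asin((r2−r1)/C) = asin(4/30) = 7.6623°
wrap1 = π − 2β = 164.6755°
wrap2 = π + 2β = 195.3245°

wrap2=195.32_deg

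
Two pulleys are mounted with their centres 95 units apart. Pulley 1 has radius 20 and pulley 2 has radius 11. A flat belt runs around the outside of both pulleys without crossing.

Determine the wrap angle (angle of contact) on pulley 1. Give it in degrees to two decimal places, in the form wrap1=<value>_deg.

wrap1=190.87_deg

open belt: β = asin((r2−r1)/C) = asin(-9/95) = -5.4362°
wrap1 = π − 2β = 190.8723°
wrap2 = π + 2β = 169.1277°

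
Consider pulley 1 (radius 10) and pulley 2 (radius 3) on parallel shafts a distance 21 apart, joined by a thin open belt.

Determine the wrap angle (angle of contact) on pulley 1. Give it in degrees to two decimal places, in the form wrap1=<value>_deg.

wrap1=218.94_deg

open belt: β = asin((r2−r1)/C) = asin(-7/21) = -19.4712°
wrap1 = π − 2β = 218.9424°
wrap2 = π + 2β = 141.0576°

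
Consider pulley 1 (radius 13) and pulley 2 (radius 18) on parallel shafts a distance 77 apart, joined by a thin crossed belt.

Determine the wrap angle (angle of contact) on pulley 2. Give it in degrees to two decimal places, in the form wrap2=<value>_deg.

wrap2=227.48_deg

crossed belt: β = asin((r1+r2)/C) = asin(31/77) = 23.7407°
wrap1 = wrap2 = π + 2β = 227.4813°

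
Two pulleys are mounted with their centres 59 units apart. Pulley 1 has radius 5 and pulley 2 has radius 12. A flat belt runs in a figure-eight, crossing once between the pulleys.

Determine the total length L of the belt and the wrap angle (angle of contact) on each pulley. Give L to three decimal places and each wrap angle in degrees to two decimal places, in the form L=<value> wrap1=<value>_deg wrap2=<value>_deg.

crossed belt: β = asin((r1+r2)/C) = asin(17/59) = 16.7464°
wrap1 = wrap2 = π + 2β = 213.4927°
tangent length = C·cosβ = 56.4978
L = (r1+r2)·wrap + 2·C·cosβ = 17·3.7262 + 2·56.4978 = 176.3401

L=176.340 wrap1=213.49_deg wrap2=213.49_deg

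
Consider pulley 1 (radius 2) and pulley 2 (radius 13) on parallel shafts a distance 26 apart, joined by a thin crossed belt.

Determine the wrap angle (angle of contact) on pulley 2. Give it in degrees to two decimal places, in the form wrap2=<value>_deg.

wrap2=250.47_deg

crossed belt: β = asin((r1+r2)/C) = asin(15/26) = 35.2344°
wrap1 = wrap2 = π + 2β = 250.4688°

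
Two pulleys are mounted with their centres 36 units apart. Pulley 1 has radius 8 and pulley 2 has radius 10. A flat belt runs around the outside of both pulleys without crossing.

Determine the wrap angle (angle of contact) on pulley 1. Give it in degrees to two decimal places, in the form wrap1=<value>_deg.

wrap1=173.63_deg

open belt: β = asin((r2−r1)/C) = asin(2/36) = 3.1847°
wrap1 = π − 2β = 173.6305°
wrap2 = π + 2β = 186.3695°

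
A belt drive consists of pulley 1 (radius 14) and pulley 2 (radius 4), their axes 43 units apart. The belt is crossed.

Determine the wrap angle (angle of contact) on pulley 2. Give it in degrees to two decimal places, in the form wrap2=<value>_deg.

crossed belt: β = asin((r1+r2)/C) = asin(18/43) = 24.7465°
wrap1 = wrap2 = π + 2β = 229.4930°

wrap2=229.49_deg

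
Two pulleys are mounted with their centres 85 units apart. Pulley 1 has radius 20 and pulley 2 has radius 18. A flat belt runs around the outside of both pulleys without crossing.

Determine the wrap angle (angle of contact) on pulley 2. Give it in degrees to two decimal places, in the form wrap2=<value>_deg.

wrap2=177.30_deg

open belt: β = asin((r2−r1)/C) = asin(-2/85) = -1.3483°
wrap1 = π − 2β = 182.6965°
wrap2 = π + 2β = 177.3035°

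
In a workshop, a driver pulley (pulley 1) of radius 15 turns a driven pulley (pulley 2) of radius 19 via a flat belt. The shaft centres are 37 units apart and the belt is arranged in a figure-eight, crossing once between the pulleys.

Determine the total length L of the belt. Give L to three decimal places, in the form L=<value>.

L=215.246

crossed belt: β = asin((r1+r2)/C) = asin(34/37) = 66.7685°
wrap1 = wrap2 = π + 2β = 313.5371°
tangent length = C·cosβ = 14.5945
L = (r1+r2)·wrap + 2·C·cosβ = 34·5.4723 + 2·14.5945 = 215.2457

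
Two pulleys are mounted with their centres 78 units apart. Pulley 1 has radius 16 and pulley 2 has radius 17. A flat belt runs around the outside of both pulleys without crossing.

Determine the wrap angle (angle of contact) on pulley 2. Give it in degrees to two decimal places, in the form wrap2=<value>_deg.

wrap2=181.47_deg

open belt: β = asin((r2−r1)/C) = asin(1/78) = 0.7346°
wrap1 = π − 2β = 178.5308°
wrap2 = π + 2β = 181.4692°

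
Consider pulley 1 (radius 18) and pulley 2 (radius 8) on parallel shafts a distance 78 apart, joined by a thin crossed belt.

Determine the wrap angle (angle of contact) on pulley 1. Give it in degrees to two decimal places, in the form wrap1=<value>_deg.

wrap1=218.94_deg

crossed belt: β = asin((r1+r2)/C) = asin(26/78) = 19.4712°
wrap1 = wrap2 = π + 2β = 218.9424°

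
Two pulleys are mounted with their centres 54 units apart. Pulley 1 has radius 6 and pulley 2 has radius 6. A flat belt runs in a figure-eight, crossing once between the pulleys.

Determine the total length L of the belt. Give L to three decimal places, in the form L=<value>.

L=148.377

crossed belt: β = asin((r1+r2)/C) = asin(12/54) = 12.8396°
wrap1 = wrap2 = π + 2β = 205.6792°
tangent length = C·cosβ = 52.6498
L = (r1+r2)·wrap + 2·C·cosβ = 12·3.5898 + 2·52.6498 = 148.3769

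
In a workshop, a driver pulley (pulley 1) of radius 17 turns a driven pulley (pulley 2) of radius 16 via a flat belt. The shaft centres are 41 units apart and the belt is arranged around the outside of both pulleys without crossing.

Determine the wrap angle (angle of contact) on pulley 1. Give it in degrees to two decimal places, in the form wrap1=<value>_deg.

open belt: β = asin((r2−r1)/C) = asin(-1/41) = -1.3976°
wrap1 = π − 2β = 182.7952°
wrap2 = π + 2β = 177.2048°

wrap1=182.80_deg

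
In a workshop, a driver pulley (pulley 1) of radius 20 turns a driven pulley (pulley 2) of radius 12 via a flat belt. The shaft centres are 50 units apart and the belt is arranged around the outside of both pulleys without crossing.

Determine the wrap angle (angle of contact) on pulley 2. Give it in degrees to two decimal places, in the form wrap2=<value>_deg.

open belt: β = asin((r2−r1)/C) = asin(-8/50) = -9.2069°
wrap1 = π − 2β = 198.4138°
wrap2 = π + 2β = 161.5862°

wrap2=161.59_deg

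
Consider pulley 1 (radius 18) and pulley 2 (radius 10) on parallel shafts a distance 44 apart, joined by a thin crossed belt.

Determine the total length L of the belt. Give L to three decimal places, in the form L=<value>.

crossed belt: β = asin((r1+r2)/C) = asin(28/44) = 39.5212°
wrap1 = wrap2 = π + 2β = 259.0424°
tangent length = C·cosβ = 33.9411
L = (r1+r2)·wrap + 2·C·cosβ = 28·4.5211 + 2·33.9411 = 194.4742

L=194.474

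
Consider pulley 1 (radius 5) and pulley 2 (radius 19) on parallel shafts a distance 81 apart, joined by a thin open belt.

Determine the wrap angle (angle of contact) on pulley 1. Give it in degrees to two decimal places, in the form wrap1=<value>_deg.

wrap1=160.09_deg

open belt: β = asin((r2−r1)/C) = asin(14/81) = 9.9530°
wrap1 = π − 2β = 160.0941°
wrap2 = π + 2β = 199.9059°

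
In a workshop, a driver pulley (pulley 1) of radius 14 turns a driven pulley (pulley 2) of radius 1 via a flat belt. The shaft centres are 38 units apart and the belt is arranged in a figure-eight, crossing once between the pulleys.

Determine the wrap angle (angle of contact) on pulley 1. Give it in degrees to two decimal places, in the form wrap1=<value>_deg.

wrap1=226.50_deg

crossed belt: β = asin((r1+r2)/C) = asin(15/38) = 23.2496°
wrap1 = wrap2 = π + 2β = 226.4991°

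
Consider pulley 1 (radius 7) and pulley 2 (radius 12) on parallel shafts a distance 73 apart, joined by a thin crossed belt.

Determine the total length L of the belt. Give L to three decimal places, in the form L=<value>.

L=210.664

crossed belt: β = asin((r1+r2)/C) = asin(19/73) = 15.0863°
wrap1 = wrap2 = π + 2β = 210.1726°
tangent length = C·cosβ = 70.4840
L = (r1+r2)·wrap + 2·C·cosβ = 19·3.6682 + 2·70.4840 = 210.6640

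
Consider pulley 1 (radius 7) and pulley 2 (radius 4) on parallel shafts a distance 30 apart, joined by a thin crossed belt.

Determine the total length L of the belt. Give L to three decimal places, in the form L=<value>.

crossed belt: β = asin((r1+r2)/C) = asin(11/30) = 21.5102°
wrap1 = wrap2 = π + 2β = 223.0204°
tangent length = C·cosβ = 27.9106
L = (r1+r2)·wrap + 2·C·cosβ = 11·3.8924 + 2·27.9106 = 98.6380

L=98.638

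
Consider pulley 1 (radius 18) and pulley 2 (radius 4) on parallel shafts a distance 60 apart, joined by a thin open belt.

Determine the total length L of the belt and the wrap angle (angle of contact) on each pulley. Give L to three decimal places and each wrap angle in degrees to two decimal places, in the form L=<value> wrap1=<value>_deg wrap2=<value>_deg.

L=192.397 wrap1=206.99_deg wrap2=153.01_deg

open belt: β = asin((r2−r1)/C) = asin(-14/60) = -13.4934°
wrap1 = π − 2β = 206.9868°
wrap2 = π + 2β = 153.0132°
tangent length = C·cosβ = 58.3438
L = r1·wrap1 + r2·wrap2 + 2·C·cosβ = 18·3.6126 + 4·2.6706 + 2·58.3438 = 192.3968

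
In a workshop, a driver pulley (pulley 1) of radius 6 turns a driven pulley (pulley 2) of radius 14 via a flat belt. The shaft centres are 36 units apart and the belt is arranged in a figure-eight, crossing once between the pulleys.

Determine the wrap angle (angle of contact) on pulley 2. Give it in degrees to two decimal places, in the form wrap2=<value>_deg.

crossed belt: β = asin((r1+r2)/C) = asin(20/36) = 33.7490°
wrap1 = wrap2 = π + 2β = 247.4980°

wrap2=247.50_deg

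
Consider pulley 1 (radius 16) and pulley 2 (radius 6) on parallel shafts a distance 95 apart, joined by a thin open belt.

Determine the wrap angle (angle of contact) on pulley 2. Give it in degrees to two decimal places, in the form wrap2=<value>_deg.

wrap2=167.92_deg

open belt: β = asin((r2−r1)/C) = asin(-10/95) = -6.0423°
wrap1 = π − 2β = 192.0847°
wrap2 = π + 2β = 167.9153°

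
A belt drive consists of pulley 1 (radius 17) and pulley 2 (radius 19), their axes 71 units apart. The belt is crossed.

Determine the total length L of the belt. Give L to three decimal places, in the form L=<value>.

L=273.776

crossed belt: β = asin((r1+r2)/C) = asin(36/71) = 30.4670°
wrap1 = wrap2 = π + 2β = 240.9340°
tangent length = C·cosβ = 61.1964
L = (r1+r2)·wrap + 2·C·cosβ = 36·4.2051 + 2·61.1964 = 273.7761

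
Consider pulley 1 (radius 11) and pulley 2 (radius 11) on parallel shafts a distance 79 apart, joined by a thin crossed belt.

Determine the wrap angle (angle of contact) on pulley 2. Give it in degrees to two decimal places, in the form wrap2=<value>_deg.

crossed belt: β = asin((r1+r2)/C) = asin(22/79) = 16.1696°
wrap1 = wrap2 = π + 2β = 212.3391°

wrap2=212.34_deg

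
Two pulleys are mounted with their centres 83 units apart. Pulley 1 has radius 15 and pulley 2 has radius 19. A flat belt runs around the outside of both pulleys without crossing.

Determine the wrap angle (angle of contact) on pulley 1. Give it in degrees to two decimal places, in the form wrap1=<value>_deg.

wrap1=174.48_deg

open belt: β = asin((r2−r1)/C) = asin(4/83) = 2.7623°
wrap1 = π − 2β = 174.4754°
wrap2 = π + 2β = 185.5246°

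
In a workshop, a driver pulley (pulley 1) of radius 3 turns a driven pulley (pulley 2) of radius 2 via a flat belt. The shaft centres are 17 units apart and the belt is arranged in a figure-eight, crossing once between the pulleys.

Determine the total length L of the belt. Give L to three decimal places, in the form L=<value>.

L=51.189

crossed belt: β = asin((r1+r2)/C) = asin(5/17) = 17.1046°
wrap1 = wrap2 = π + 2β = 214.2093°
tangent length = C·cosβ = 16.2481
L = (r1+r2)·wrap + 2·C·cosβ = 5·3.7387 + 2·16.2481 = 51.1894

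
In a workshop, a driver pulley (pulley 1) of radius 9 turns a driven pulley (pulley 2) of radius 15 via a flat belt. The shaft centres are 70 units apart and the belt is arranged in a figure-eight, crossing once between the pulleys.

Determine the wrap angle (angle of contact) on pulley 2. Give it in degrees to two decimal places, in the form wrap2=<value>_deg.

crossed belt: β = asin((r1+r2)/C) = asin(24/70) = 20.0510°
wrap1 = wrap2 = π + 2β = 220.1021°

wrap2=220.10_deg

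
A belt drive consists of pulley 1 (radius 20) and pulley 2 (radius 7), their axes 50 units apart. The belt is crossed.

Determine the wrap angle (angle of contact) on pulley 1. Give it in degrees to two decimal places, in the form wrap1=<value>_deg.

wrap1=245.37_deg

crossed belt: β = asin((r1+r2)/C) = asin(27/50) = 32.6836°
wrap1 = wrap2 = π + 2β = 245.3673°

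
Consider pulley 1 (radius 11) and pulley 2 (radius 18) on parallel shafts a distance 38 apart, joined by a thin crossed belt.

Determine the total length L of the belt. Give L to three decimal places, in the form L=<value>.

crossed belt: β = asin((r1+r2)/C) = asin(29/38) = 49.7434°
wrap1 = wrap2 = π + 2β = 279.4868°
tangent length = C·cosβ = 24.5561
L = (r1+r2)·wrap + 2·C·cosβ = 29·4.8780 + 2·24.5561 = 190.5731

L=190.573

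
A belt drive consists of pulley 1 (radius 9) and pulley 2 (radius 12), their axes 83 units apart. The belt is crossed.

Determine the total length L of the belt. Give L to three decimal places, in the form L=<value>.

crossed belt: β = asin((r1+r2)/C) = asin(21/83) = 14.6558°
wrap1 = wrap2 = π + 2β = 209.3116°
tangent length = C·cosβ = 80.2994
L = (r1+r2)·wrap + 2·C·cosβ = 21·3.6532 + 2·80.2994 = 237.3156

L=237.316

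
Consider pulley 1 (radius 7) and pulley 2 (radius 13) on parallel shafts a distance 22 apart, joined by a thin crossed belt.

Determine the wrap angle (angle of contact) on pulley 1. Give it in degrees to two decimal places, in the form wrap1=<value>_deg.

crossed belt: β = asin((r1+r2)/C) = asin(20/22) = 65.3800°
wrap1 = wrap2 = π + 2β = 310.7600°

wrap1=310.76_deg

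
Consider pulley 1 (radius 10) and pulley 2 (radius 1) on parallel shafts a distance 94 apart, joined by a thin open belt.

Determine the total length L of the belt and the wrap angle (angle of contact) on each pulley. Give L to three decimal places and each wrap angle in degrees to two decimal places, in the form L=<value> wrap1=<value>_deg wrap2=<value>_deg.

open belt: β = asin((r2−r1)/C) = asin(-9/94) = -5.4942°
wrap1 = π − 2β = 190.9884°
wrap2 = π + 2β = 169.0116°
tangent length = C·cosβ = 93.5682
L = r1·wrap1 + r2·wrap2 + 2·C·cosβ = 10·3.3334 + 1·2.9498 + 2·93.5682 = 223.4199

L=223.420 wrap1=190.99_deg wrap2=169.01_deg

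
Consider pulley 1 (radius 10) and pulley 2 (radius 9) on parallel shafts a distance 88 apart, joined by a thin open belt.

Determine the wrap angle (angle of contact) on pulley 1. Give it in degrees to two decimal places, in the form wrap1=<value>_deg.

wrap1=181.30_deg

open belt: β = asin((r2−r1)/C) = asin(-1/88) = -0.6511°
wrap1 = π − 2β = 181.3022°
wrap2 = π + 2β = 178.6978°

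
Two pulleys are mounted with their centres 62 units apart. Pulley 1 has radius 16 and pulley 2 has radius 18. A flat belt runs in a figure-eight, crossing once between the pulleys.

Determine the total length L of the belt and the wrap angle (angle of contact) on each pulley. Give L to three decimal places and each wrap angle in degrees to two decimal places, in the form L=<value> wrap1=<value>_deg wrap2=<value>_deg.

crossed belt: β = asin((r1+r2)/C) = asin(34/62) = 33.2564°
wrap1 = wrap2 = π + 2β = 246.5129°
tangent length = C·cosβ = 51.8459
L = (r1+r2)·wrap + 2·C·cosβ = 34·4.3025 + 2·51.8459 = 249.9755

L=249.976 wrap1=246.51_deg wrap2=246.51_deg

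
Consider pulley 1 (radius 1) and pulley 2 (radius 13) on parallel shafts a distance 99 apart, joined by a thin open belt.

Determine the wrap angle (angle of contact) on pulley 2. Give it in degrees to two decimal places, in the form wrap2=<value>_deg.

open belt: β = asin((r2−r1)/C) = asin(12/99) = 6.9621°
wrap1 = π − 2β = 166.0759°
wrap2 = π + 2β = 193.9241°

wrap2=193.92_deg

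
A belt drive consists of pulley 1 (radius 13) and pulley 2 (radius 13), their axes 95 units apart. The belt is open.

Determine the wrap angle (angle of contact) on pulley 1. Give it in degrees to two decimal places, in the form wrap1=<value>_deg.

open belt: β = asin((r2−r1)/C) = asin(0/95) = 0.0000°
wrap1 = π − 2β = 180.0000°
wrap2 = π + 2β = 180.0000°

wrap1=180.00_deg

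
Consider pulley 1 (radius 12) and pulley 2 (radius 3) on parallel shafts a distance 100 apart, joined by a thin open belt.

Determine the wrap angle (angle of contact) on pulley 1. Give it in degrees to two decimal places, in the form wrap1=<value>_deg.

open belt: β = asin((r2−r1)/C) = asin(-9/100) = -5.1636°
wrap1 = π − 2β = 190.3272°
wrap2 = π + 2β = 169.6728°

wrap1=190.33_deg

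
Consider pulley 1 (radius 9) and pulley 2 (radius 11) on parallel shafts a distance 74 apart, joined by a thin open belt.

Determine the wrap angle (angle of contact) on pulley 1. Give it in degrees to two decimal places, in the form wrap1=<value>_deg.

open belt: β = asin((r2−r1)/C) = asin(2/74) = 1.5487°
wrap1 = π − 2β = 176.9026°
wrap2 = π + 2β = 183.0974°

wrap1=176.90_deg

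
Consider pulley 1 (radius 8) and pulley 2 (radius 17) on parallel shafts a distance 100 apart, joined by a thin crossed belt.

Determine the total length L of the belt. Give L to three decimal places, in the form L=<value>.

crossed belt: β = asin((r1+r2)/C) = asin(25/100) = 14.4775°
wrap1 = wrap2 = π + 2β = 208.9550°
tangent length = C·cosβ = 96.8246
L = (r1+r2)·wrap + 2·C·cosβ = 25·3.6470 + 2·96.8246 = 284.8230

L=284.823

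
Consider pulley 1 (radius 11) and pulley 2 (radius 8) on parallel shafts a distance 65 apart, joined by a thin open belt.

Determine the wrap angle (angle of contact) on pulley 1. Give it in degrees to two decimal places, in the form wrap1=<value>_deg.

open belt: β = asin((r2−r1)/C) = asin(-3/65) = -2.6454°
wrap1 = π − 2β = 185.2907°
wrap2 = π + 2β = 174.7093°

wrap1=185.29_deg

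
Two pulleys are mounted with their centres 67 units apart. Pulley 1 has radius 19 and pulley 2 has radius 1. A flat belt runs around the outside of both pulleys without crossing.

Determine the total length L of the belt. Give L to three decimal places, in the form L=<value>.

L=201.697

open belt: β = asin((r2−r1)/C) = asin(-18/67) = -15.5843°
wrap1 = π − 2β = 211.1687°
wrap2 = π + 2β = 148.8313°
tangent length = C·cosβ = 64.5368
L = r1·wrap1 + r2·wrap2 + 2·C·cosβ = 19·3.6856 + 1·2.5976 + 2·64.5368 = 201.6974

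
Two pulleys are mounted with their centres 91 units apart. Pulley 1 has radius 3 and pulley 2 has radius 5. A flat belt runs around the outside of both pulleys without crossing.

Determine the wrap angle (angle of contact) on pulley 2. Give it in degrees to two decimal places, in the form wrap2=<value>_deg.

wrap2=182.52_deg

open belt: β = asin((r2−r1)/C) = asin(2/91) = 1.2593°
wrap1 = π − 2β = 177.4813°
wrap2 = π + 2β = 182.5187°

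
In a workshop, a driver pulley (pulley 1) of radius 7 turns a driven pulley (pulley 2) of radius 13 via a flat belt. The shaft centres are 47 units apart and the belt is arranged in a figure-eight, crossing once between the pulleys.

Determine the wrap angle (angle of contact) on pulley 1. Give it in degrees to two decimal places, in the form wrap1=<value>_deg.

wrap1=230.37_deg

crossed belt: β = asin((r1+r2)/C) = asin(20/47) = 25.1843°
wrap1 = wrap2 = π + 2β = 230.3687°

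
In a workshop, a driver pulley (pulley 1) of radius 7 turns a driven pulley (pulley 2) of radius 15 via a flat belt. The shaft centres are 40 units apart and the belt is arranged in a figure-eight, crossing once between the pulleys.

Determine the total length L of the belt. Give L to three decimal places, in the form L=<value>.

L=161.552

crossed belt: β = asin((r1+r2)/C) = asin(22/40) = 33.3670°
wrap1 = wrap2 = π + 2β = 246.7340°
tangent length = C·cosβ = 33.4066
L = (r1+r2)·wrap + 2·C·cosβ = 22·4.3063 + 2·33.4066 = 161.5522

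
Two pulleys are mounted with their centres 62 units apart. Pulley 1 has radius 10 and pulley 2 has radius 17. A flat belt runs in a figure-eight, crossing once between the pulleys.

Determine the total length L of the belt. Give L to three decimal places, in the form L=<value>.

crossed belt: β = asin((r1+r2)/C) = asin(27/62) = 25.8161°
wrap1 = wrap2 = π + 2β = 231.6322°
tangent length = C·cosβ = 55.8122
L = (r1+r2)·wrap + 2·C·cosβ = 27·4.0427 + 2·55.8122 = 220.7785

L=220.778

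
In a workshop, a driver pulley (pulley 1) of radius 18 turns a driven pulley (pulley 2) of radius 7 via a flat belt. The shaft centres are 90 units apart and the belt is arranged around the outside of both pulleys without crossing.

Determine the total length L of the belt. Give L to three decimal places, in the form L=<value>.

L=259.886

open belt: β = asin((r2−r1)/C) = asin(-11/90) = -7.0204°
wrap1 = π − 2β = 194.0407°
wrap2 = π + 2β = 165.9593°
tangent length = C·cosβ = 89.3252
L = r1·wrap1 + r2·wrap2 + 2·C·cosβ = 18·3.3866 + 7·2.8965 + 2·89.3252 = 259.8859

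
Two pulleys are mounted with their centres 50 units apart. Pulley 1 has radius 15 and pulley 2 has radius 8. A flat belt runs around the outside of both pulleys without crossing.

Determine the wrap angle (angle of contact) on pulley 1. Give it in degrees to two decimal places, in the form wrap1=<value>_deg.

open belt: β = asin((r2−r1)/C) = asin(-7/50) = -8.0478°
wrap1 = π − 2β = 196.0957°
wrap2 = π + 2β = 163.9043°

wrap1=196.10_deg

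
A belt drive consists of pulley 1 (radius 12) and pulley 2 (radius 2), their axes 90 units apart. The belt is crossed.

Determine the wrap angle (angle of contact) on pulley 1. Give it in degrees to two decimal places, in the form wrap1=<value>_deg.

crossed belt: β = asin((r1+r2)/C) = asin(14/90) = 8.9490°
wrap1 = wrap2 = π + 2β = 197.8980°

wrap1=197.90_deg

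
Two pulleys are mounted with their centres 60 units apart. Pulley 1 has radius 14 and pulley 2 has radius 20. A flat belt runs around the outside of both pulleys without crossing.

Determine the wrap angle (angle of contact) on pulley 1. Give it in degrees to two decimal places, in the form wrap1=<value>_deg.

open belt: β = asin((r2−r1)/C) = asin(6/60) = 5.7392°
wrap1 = π − 2β = 168.5217°
wrap2 = π + 2β = 191.4783°

wrap1=168.52_deg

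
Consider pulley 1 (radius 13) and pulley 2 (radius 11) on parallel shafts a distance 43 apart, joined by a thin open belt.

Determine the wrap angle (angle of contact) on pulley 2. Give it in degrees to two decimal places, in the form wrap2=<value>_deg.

open belt: β = asin((r2−r1)/C) = asin(-2/43) = -2.6659°
wrap1 = π − 2β = 185.3318°
wrap2 = π + 2β = 174.6682°

wrap2=174.67_deg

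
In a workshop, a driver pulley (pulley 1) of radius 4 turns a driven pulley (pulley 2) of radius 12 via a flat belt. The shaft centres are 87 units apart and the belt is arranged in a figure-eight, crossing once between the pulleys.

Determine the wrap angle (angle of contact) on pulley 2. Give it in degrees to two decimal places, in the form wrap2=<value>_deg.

crossed belt: β = asin((r1+r2)/C) = asin(16/87) = 10.5975°
wrap1 = wrap2 = π + 2β = 201.1950°

wrap2=201.19_deg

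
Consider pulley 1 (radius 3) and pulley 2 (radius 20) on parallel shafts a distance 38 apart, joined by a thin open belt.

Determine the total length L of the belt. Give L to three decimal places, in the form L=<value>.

L=155.997

open belt: β = asin((r2−r1)/C) = asin(17/38) = 26.5750°
wrap1 = π − 2β = 126.8501°
wrap2 = π + 2β = 233.1499°
tangent length = C·cosβ = 33.9853
L = r1·wrap1 + r2·wrap2 + 2·C·cosβ = 3·2.2140 + 20·4.0692 + 2·33.9853 = 155.9971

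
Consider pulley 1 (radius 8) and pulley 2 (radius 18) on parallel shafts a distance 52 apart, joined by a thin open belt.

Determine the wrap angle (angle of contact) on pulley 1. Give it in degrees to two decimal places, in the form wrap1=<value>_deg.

wrap1=157.83_deg

open belt: β = asin((r2−r1)/C) = asin(10/52) = 11.0875°
wrap1 = π − 2β = 157.8250°
wrap2 = π + 2β = 202.1750°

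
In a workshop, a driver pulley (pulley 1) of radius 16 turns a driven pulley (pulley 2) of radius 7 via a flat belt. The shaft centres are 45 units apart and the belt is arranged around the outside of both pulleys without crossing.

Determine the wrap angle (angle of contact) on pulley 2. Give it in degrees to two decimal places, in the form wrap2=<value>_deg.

wrap2=156.93_deg

open belt: β = asin((r2−r1)/C) = asin(-9/45) = -11.5370°
wrap1 = π − 2β = 203.0739°
wrap2 = π + 2β = 156.9261°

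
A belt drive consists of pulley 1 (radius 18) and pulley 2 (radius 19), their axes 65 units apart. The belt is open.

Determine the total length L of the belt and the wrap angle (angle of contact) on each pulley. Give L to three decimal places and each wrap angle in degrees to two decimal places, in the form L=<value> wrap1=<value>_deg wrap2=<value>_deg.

open belt: β = asin((r2−r1)/C) = asin(1/65) = 0.8815°
wrap1 = π − 2β = 178.2370°
wrap2 = π + 2β = 181.7630°
tangent length = C·cosβ = 64.9923
L = r1·wrap1 + r2·wrap2 + 2·C·cosβ = 18·3.1108 + 19·3.1724 + 2·64.9923 = 246.2543

L=246.254 wrap1=178.24_deg wrap2=181.76_deg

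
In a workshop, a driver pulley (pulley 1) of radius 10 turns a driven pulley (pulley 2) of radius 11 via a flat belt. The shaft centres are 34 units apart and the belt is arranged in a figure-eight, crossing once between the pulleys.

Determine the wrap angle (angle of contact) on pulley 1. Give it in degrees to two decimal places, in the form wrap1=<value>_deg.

wrap1=256.29_deg

crossed belt: β = asin((r1+r2)/C) = asin(21/34) = 38.1445°
wrap1 = wrap2 = π + 2β = 256.2890°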